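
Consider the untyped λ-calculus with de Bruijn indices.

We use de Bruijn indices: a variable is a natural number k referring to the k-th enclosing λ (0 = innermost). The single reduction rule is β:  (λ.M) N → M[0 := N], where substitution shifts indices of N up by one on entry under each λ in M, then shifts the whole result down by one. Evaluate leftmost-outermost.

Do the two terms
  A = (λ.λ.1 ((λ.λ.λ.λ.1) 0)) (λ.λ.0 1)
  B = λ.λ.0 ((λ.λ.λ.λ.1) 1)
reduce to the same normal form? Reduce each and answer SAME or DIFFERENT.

Answer: SAME — A ⇓ λ.λ.0 (λ.λ.λ.1), B ⇓ λ.λ.0 (λ.λ.λ.1)

Working:
Term A:
  start: (λ.λ.1 ((λ.λ.λ.λ.1) 0)) (λ.λ.0 1)
  →1  λ.(λ.λ.0 1) ((λ.λ.λ.λ.1) 0)
  →2  λ.λ.0 ((λ.λ.λ.λ.1) 1)
  →3  λ.λ.0 (λ.λ.λ.1)

Term B:
  start: λ.λ.0 ((λ.λ.λ.λ.1) 1)
  →1  λ.λ.0 (λ.λ.λ.1)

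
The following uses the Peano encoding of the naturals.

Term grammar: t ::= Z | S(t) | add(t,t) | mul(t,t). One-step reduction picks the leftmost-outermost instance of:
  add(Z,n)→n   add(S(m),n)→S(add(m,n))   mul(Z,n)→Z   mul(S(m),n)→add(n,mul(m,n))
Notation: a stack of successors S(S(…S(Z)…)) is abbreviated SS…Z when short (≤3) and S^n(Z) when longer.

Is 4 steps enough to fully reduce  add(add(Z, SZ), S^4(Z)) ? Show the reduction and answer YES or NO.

  start: add(add(Z, SZ), S^4(Z))
  →1  add(SZ, S^4(Z))
  →2  S(add(Z, S^4(Z)))
  →3  S^5(Z)

Answer: YES — reaches normal form S^5(Z) in 3 ≤ 4 steps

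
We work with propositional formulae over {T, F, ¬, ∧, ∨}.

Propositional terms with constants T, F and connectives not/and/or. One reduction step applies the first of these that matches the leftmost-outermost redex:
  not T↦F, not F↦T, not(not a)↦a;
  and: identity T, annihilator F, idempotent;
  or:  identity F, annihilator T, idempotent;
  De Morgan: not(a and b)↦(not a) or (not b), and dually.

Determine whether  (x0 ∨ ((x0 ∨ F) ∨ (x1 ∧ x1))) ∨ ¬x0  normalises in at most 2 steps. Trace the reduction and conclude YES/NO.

  start: (x0 ∨ ((x0 ∨ F) ∨ (x1 ∧ x1))) ∨ ¬x0
  step 1: (x0 ∨ (x0 ∨ (x1 ∧ x1))) ∨ ¬x0
  step 2: (x0 ∨ (x0 ∨ x1)) ∨ ¬x0

Answer: YES — reaches normal form (x0 ∨ (x0 ∨ x1)) ∨ ¬x0 in 2 ≤ 2 steps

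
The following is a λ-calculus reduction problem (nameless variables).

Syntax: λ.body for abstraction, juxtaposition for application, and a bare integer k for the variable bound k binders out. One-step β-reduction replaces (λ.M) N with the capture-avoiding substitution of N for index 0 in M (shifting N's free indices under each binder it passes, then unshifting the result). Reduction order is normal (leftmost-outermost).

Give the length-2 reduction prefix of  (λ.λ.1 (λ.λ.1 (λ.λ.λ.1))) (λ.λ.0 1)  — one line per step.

Answer: after 2 steps: λ.λ.0 (λ.λ.1 (λ.λ.λ.1))

Reduction:
  start: (λ.λ.1 (λ.λ.1 (λ.λ.λ.1))) (λ.λ.0 1)
  step 1: λ.(λ.λ.0 1) (λ.λ.1 (λ.λ.λ.1))
  step 2: λ.λ.0 (λ.λ.1 (λ.λ.λ.1))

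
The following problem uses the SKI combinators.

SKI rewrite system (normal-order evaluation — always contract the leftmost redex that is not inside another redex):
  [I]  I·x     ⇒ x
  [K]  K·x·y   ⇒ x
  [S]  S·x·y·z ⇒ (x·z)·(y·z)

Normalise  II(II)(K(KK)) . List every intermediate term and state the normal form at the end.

Answer: normal form = K(KK)  (in 4 steps)

Derivation:
  start: II(II)(K(KK))
  step 1: I(II)(K(KK))
  step 2: II(K(KK))
  step 3: I(K(KK))
  step 4: K(KK)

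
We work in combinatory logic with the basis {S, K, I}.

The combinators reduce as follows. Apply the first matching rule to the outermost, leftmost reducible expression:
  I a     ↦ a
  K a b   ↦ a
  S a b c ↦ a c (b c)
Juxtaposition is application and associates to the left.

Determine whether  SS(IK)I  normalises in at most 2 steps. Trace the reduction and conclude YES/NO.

  start: SS(IK)I
  [1] SI(IKI)
  [2] SI(KI)

Answer: YES — reaches normal form SI(KI) in 2 ≤ 2 steps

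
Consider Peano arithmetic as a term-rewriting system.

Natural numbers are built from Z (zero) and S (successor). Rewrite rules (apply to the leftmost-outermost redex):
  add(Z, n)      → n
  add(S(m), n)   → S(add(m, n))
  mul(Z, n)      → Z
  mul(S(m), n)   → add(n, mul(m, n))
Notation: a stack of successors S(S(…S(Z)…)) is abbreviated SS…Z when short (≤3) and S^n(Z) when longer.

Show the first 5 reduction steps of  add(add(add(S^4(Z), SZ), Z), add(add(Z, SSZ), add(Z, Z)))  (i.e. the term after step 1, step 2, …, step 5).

Answer: after 5 steps: S(add(S(add(add(SSZ, SZ), Z)), add(add(Z, SSZ), add(Z, Z))))

Reduction:
  start: add(add(add(S^4(Z), SZ), Z), add(add(Z, SSZ), add(Z, Z)))
  →1  add(add(S(add(SSSZ, SZ)), Z), add(add(Z, SSZ), add(Z, Z)))
  →2  add(S(add(add(SSSZ, SZ), Z)), add(add(Z, SSZ), add(Z, Z)))
  →3  S(add(add(add(SSSZ, SZ), Z), add(add(Z, SSZ), add(Z, Z))))
  →4  S(add(add(S(add(SSZ, SZ)), Z), add(add(Z, SSZ), add(Z, Z))))
  →5  S(add(S(add(add(SSZ, SZ), Z)), add(add(Z, SSZ), add(Z, Z))))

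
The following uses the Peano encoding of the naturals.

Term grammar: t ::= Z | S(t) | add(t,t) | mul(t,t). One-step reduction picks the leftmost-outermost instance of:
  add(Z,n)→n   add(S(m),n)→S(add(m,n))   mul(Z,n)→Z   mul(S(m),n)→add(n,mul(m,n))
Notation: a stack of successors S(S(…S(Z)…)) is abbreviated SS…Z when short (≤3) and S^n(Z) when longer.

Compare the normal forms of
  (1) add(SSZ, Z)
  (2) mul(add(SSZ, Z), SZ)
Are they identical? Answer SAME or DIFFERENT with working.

Term A:
  start: add(SSZ, Z)
  →1  S(add(SZ, Z))
  →2  S(S(add(Z, Z)))
  →3  SSZ

Term B:
  start: mul(add(SSZ, Z), SZ)
  →1  mul(S(add(SZ, Z)), SZ)
  →2  add(SZ, mul(add(SZ, Z), SZ))
  →3  S(add(Z, mul(add(SZ, Z), SZ)))
  →4  S(mul(add(SZ, Z), SZ))
  →5  S(mul(S(add(Z, Z)), SZ))
  →6  S(add(SZ, mul(add(Z, Z), SZ)))
  →7  S(S(add(Z, mul(add(Z, Z), SZ))))
  →8  S(S(mul(add(Z, Z), SZ)))
  →9  S(S(mul(Z, SZ)))
  →10  SSZ

Answer: SAME — A ⇓ SSZ, B ⇓ SSZ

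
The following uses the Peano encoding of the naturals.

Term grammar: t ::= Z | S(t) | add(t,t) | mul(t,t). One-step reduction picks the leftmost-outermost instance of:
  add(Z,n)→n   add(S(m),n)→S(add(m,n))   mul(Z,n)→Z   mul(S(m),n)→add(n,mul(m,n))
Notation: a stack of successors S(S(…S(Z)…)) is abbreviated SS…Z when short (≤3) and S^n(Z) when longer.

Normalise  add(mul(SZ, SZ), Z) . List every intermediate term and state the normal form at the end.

Answer: normal form = SZ  (in 6 steps)

Reduction:
  start: add(mul(SZ, SZ), Z)
  →1  add(add(SZ, mul(Z, SZ)), Z)
  →2  add(S(add(Z, mul(Z, SZ))), Z)
  →3  S(add(add(Z, mul(Z, SZ)), Z))
  →4  S(add(mul(Z, SZ), Z))
  →5  S(add(Z, Z))
  →6  SZ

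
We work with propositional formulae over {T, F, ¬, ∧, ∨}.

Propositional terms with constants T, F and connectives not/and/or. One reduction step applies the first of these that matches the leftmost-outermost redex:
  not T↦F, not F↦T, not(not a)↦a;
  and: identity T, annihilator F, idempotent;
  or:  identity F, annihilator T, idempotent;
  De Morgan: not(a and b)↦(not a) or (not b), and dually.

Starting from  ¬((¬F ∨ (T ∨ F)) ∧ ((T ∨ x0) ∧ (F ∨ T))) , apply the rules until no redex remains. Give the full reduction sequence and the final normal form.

  start: ¬((¬F ∨ (T ∨ F)) ∧ ((T ∨ x0) ∧ (F ∨ T)))
  step 1: ¬(¬F ∨ (T ∨ F)) ∨ ¬((T ∨ x0) ∧ (F ∨ T))
  step 2: (¬¬F ∧ ¬(T ∨ F)) ∨ ¬((T ∨ x0) ∧ (F ∨ T))
  step 3: (F ∧ ¬(T ∨ F)) ∨ ¬((T ∨ x0) ∧ (F ∨ T))
  step 4: F ∨ ¬((T ∨ x0) ∧ (F ∨ T))
  step 5: ¬((T ∨ x0) ∧ (F ∨ T))
  step 6: ¬(T ∨ x0) ∨ ¬(F ∨ T)
  step 7: (¬T ∧ ¬x0) ∨ ¬(F ∨ T)
  step 8: (F ∧ ¬x0) ∨ ¬(F ∨ T)
  step 9: F ∨ ¬(F ∨ T)
  step 10: ¬(F ∨ T)
  step 11: ¬F ∧ ¬T
  step 12: T ∧ ¬T
  step 13: ¬T
  step 14: F

Answer: normal form = F  (in 14 steps)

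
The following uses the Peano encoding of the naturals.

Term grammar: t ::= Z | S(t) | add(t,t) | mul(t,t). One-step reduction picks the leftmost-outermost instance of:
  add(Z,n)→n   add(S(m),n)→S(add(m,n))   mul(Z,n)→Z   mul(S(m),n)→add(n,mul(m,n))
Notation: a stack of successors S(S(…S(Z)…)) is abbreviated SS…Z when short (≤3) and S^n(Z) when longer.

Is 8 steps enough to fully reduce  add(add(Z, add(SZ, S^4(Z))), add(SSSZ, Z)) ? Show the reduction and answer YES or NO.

Answer: NO — after 8 steps the term is S(S(S(S(S(add(Z, add(SSSZ, Z))))))), not yet normal

Reduction:
  start: add(add(Z, add(SZ, S^4(Z))), add(SSSZ, Z))
  step 1: add(add(SZ, S^4(Z)), add(SSSZ, Z))
  step 2: add(S(add(Z, S^4(Z))), add(SSSZ, Z))
  step 3: S(add(add(Z, S^4(Z)), add(SSSZ, Z)))
  step 4: S(add(S^4(Z), add(SSSZ, Z)))
  step 5: S(S(add(SSSZ, add(SSSZ, Z))))
  step 6: S(S(S(add(SSZ, add(SSSZ, Z)))))
  step 7: S(S(S(S(add(SZ, add(SSSZ, Z))))))
  step 8: S(S(S(S(S(add(Z, add(SSSZ, Z)))))))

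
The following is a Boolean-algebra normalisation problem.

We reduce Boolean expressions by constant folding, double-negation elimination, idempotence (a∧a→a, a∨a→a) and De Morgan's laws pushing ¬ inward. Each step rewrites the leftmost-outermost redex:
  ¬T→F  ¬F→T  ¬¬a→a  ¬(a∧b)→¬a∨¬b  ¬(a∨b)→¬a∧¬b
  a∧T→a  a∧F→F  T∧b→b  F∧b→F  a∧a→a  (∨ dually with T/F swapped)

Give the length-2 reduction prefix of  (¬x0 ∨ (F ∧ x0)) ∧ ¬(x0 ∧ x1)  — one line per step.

Answer: after 2 steps: ¬x0 ∧ ¬(x0 ∧ x1)

Working:
  start: (¬x0 ∨ (F ∧ x0)) ∧ ¬(x0 ∧ x1)
  step 1: (¬x0 ∨ F) ∧ ¬(x0 ∧ x1)
  step 2: ¬x0 ∧ ¬(x0 ∧ x1)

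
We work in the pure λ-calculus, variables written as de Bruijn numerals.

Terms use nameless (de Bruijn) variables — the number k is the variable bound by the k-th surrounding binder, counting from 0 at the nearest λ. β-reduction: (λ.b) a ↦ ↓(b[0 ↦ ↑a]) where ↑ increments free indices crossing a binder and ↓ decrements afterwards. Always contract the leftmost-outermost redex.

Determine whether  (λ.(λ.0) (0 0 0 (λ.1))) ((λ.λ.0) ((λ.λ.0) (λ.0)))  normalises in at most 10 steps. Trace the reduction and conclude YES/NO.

Answer: YES — reaches normal form λ.λ.0 in 9 ≤ 10 steps

Reduction:
  start: (λ.(λ.0) (0 0 0 (λ.1))) ((λ.λ.0) ((λ.λ.0) (λ.0)))
  →1  (λ.0) ((λ.λ.0) ((λ.λ.0) (λ.0)) ((λ.λ.0) ((λ.λ.0) (λ.0))) ((λ.λ.0) ((λ.λ.0) (λ.0))) (λ.(λ.λ.0) ((λ.λ.0) (λ.0))))
  →2  (λ.λ.0) ((λ.λ.0) (λ.0)) ((λ.λ.0) ((λ.λ.0) (λ.0))) ((λ.λ.0) ((λ.λ.0) (λ.0))) (λ.(λ.λ.0) ((λ.λ.0) (λ.0)))
  →3  (λ.0) ((λ.λ.0) ((λ.λ.0) (λ.0))) ((λ.λ.0) ((λ.λ.0) (λ.0))) (λ.(λ.λ.0) ((λ.λ.0) (λ.0)))
  →4  (λ.λ.0) ((λ.λ.0) (λ.0)) ((λ.λ.0) ((λ.λ.0) (λ.0))) (λ.(λ.λ.0) ((λ.λ.0) (λ.0)))
  →5  (λ.0) ((λ.λ.0) ((λ.λ.0) (λ.0))) (λ.(λ.λ.0) ((λ.λ.0) (λ.0)))
  →6  (λ.λ.0) ((λ.λ.0) (λ.0)) (λ.(λ.λ.0) ((λ.λ.0) (λ.0)))
  →7  (λ.0) (λ.(λ.λ.0) ((λ.λ.0) (λ.0)))
  →8  λ.(λ.λ.0) ((λ.λ.0) (λ.0))
  →9  λ.λ.0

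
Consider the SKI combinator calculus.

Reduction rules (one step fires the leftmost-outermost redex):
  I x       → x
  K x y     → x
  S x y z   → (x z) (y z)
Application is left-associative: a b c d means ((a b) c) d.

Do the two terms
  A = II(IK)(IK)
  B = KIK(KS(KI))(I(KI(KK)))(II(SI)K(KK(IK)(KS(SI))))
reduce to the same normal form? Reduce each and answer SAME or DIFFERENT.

Term A:
  start: II(IK)(IK)
  [1] I(IK)(IK)
  [2] IK(IK)
  [3] K(IK)
  [4] KK

Term B:
  start: KIK(KS(KI))(I(KI(KK)))(II(SI)K(KK(IK)(KS(SI))))
  [1] I(KS(KI))(I(KI(KK)))(II(SI)K(KK(IK)(KS(SI))))
  [2] KS(KI)(I(KI(KK)))(II(SI)K(KK(IK)(KS(SI))))
  [3] S(I(KI(KK)))(II(SI)K(KK(IK)(KS(SI))))
  [4] S(KI(KK))(II(SI)K(KK(IK)(KS(SI))))
  [5] SI(II(SI)K(KK(IK)(KS(SI))))
  [6] SI(I(SI)K(KK(IK)(KS(SI))))
  [7] SI(SIK(KK(IK)(KS(SI))))
  [8] SI(I(KK(IK)(KS(SI)))(K(KK(IK)(KS(SI)))))
  [9] SI(KK(IK)(KS(SI))(K(KK(IK)(KS(SI)))))
  [10] SI(K(KS(SI))(K(KK(IK)(KS(SI)))))
  [11] SI(KS(SI))
  [12] SIS

Answer: DIFFERENT — A ⇓ KK, B ⇓ SIS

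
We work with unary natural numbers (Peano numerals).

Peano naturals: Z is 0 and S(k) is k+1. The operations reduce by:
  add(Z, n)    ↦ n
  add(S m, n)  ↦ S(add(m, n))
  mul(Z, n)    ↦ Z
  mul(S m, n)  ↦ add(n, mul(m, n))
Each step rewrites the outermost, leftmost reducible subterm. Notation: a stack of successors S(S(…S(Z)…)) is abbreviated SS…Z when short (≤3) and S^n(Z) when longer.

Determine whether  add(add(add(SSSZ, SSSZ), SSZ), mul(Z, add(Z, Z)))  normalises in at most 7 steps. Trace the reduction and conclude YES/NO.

  start: add(add(add(SSSZ, SSSZ), SSZ), mul(Z, add(Z, Z)))
  step 1: add(add(S(add(SSZ, SSSZ)), SSZ), mul(Z, add(Z, Z)))
  step 2: add(S(add(add(SSZ, SSSZ), SSZ)), mul(Z, add(Z, Z)))
  step 3: S(add(add(add(SSZ, SSSZ), SSZ), mul(Z, add(Z, Z))))
  step 4: S(add(add(S(add(SZ, SSSZ)), SSZ), mul(Z, add(Z, Z))))
  step 5: S(add(S(add(add(SZ, SSSZ), SSZ)), mul(Z, add(Z, Z))))
  step 6: S(S(add(add(add(SZ, SSSZ), SSZ), mul(Z, add(Z, Z)))))
  step 7: S(S(add(add(S(add(Z, SSSZ)), SSZ), mul(Z, add(Z, Z)))))

Answer: NO — after 7 steps the term is S(S(add(add(S(add(Z, SSSZ)), SSZ), mul(Z, add(Z, Z))))), not yet normal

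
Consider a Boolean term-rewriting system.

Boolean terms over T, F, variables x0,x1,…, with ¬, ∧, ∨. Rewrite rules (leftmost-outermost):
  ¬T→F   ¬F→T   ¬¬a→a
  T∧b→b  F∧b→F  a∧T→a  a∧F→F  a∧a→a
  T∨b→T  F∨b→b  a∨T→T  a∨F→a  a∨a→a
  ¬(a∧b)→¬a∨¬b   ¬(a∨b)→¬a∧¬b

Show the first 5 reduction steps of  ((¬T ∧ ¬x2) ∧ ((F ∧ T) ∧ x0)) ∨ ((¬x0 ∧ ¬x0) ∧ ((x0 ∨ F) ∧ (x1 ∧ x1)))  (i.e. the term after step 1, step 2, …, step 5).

  start: ((¬T ∧ ¬x2) ∧ ((F ∧ T) ∧ x0)) ∨ ((¬x0 ∧ ¬x0) ∧ ((x0 ∨ F) ∧ (x1 ∧ x1)))
  step 1: ((F ∧ ¬x2) ∧ ((F ∧ T) ∧ x0)) ∨ ((¬x0 ∧ ¬x0) ∧ ((x0 ∨ F) ∧ (x1 ∧ x1)))
  step 2: (F ∧ ((F ∧ T) ∧ x0)) ∨ ((¬x0 ∧ ¬x0) ∧ ((x0 ∨ F) ∧ (x1 ∧ x1)))
  step 3: F ∨ ((¬x0 ∧ ¬x0) ∧ ((x0 ∨ F) ∧ (x1 ∧ x1)))
  step 4: (¬x0 ∧ ¬x0) ∧ ((x0 ∨ F) ∧ (x1 ∧ x1))
  step 5: ¬x0 ∧ ((x0 ∨ F) ∧ (x1 ∧ x1))

Answer: after 5 steps: ¬x0 ∧ ((x0 ∨ F) ∧ (x1 ∧ x1))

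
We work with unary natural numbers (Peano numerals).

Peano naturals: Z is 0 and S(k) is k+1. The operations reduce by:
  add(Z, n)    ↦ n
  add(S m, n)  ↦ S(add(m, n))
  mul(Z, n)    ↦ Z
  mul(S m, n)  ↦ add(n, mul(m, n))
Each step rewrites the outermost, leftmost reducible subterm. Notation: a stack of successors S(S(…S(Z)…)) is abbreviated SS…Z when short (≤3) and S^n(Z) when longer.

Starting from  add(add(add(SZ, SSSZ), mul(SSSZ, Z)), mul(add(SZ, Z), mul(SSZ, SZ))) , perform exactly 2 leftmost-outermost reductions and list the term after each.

  start: add(add(add(SZ, SSSZ), mul(SSSZ, Z)), mul(add(SZ, Z), mul(SSZ, SZ)))
  →1  add(add(S(add(Z, SSSZ)), mul(SSSZ, Z)), mul(add(SZ, Z), mul(SSZ, SZ)))
  →2  add(S(add(add(Z, SSSZ), mul(SSSZ, Z))), mul(add(SZ, Z), mul(SSZ, SZ)))

Answer: after 2 steps: add(S(add(add(Z, SSSZ), mul(SSSZ, Z))), mul(add(SZ, Z), mul(SSZ, SZ)))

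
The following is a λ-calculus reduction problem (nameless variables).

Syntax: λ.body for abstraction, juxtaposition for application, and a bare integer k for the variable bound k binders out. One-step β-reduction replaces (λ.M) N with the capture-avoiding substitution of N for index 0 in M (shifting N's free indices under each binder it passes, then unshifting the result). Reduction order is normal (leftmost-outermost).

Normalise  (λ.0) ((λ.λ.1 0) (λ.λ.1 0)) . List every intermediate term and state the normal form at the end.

  start: (λ.0) ((λ.λ.1 0) (λ.λ.1 0))
  [1] (λ.λ.1 0) (λ.λ.1 0)
  [2] λ.(λ.λ.1 0) 0
  [3] λ.λ.1 0

Answer: normal form = λ.λ.1 0  (in 3 steps)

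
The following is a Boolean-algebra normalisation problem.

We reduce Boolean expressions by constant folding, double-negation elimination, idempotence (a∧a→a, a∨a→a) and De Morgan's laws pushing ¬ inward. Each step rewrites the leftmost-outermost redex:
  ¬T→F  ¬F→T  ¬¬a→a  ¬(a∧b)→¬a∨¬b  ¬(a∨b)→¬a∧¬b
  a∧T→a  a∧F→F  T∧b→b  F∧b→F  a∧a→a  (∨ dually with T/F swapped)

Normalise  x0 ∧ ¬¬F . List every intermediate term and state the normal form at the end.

  start: x0 ∧ ¬¬F
  [1] x0 ∧ F
  [2] F

Answer: normal form = F  (in 2 steps)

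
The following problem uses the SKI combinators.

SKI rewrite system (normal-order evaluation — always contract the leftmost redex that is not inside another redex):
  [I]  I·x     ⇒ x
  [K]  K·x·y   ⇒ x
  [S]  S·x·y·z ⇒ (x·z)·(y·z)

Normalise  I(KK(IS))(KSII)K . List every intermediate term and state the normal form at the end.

Answer: normal form = SI  (in 4 steps)

Working:
  start: I(KK(IS))(KSII)K
  →1  KK(IS)(KSII)K
  →2  K(KSII)K
  →3  KSII
  →4  SI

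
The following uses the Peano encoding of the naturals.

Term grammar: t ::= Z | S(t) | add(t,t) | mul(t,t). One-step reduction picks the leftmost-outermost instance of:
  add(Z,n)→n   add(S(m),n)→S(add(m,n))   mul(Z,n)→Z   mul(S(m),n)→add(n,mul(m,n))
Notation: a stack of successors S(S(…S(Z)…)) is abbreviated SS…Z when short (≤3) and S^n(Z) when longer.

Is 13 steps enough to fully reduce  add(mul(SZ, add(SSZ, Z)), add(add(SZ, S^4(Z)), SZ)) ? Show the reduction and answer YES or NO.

  start: add(mul(SZ, add(SSZ, Z)), add(add(SZ, S^4(Z)), SZ))
  →1  add(add(add(SSZ, Z), mul(Z, add(SSZ, Z))), add(add(SZ, S^4(Z)), SZ))
  →2  add(add(S(add(SZ, Z)), mul(Z, add(SSZ, Z))), add(add(SZ, S^4(Z)), SZ))
  →3  add(S(add(add(SZ, Z), mul(Z, add(SSZ, Z)))), add(add(SZ, S^4(Z)), SZ))
  →4  S(add(add(add(SZ, Z), mul(Z, add(SSZ, Z))), add(add(SZ, S^4(Z)), SZ)))
  →5  S(add(add(S(add(Z, Z)), mul(Z, add(SSZ, Z))), add(add(SZ, S^4(Z)), SZ)))
  →6  S(add(S(add(add(Z, Z), mul(Z, add(SSZ, Z)))), add(add(SZ, S^4(Z)), SZ)))
  →7  S(S(add(add(add(Z, Z), mul(Z, add(SSZ, Z))), add(add(SZ, S^4(Z)), SZ))))
  →8  S(S(add(add(Z, mul(Z, add(SSZ, Z))), add(add(SZ, S^4(Z)), SZ))))
  →9  S(S(add(mul(Z, add(SSZ, Z)), add(add(SZ, S^4(Z)), SZ))))
  →10  S(S(add(Z, add(add(SZ, S^4(Z)), SZ))))
  →11  S(S(add(add(SZ, S^4(Z)), SZ)))
  →12  S(S(add(S(add(Z, S^4(Z))), SZ)))
  →13  S(S(S(add(add(Z, S^4(Z)), SZ))))

Answer: NO — after 13 steps the term is S(S(S(add(add(Z, S^4(Z)), SZ)))), not yet normal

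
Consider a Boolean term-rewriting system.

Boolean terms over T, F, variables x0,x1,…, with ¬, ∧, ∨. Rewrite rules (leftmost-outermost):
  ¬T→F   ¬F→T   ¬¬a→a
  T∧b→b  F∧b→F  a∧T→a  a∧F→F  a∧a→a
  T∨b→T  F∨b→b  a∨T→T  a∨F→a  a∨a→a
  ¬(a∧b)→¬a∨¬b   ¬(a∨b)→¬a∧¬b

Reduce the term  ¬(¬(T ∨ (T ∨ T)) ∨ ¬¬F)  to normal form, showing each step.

Answer: normal form = T  (in 6 steps)

Working:
  start: ¬(¬(T ∨ (T ∨ T)) ∨ ¬¬F)
  →1  ¬¬(T ∨ (T ∨ T)) ∧ ¬¬¬F
  →2  (T ∨ (T ∨ T)) ∧ ¬¬¬F
  →3  T ∧ ¬¬¬F
  →4  ¬¬¬F
  →5  ¬F
  →6  T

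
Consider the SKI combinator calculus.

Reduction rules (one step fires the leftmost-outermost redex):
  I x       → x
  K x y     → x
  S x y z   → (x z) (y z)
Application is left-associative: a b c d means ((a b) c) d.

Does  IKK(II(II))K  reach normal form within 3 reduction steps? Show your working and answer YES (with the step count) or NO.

  start: IKK(II(II))K
  →1  KK(II(II))K
  →2  KK

Answer: YES — reaches normal form KK in 2 ≤ 3 steps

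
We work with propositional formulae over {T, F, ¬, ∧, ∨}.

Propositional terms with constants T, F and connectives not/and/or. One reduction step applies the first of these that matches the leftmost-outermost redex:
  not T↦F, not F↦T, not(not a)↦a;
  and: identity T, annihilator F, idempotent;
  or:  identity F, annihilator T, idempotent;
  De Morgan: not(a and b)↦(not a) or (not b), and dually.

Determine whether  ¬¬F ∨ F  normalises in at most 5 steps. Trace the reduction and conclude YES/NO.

  start: ¬¬F ∨ F
  step 1: ¬¬F
  step 2: F

Answer: YES — reaches normal form F in 2 ≤ 5 steps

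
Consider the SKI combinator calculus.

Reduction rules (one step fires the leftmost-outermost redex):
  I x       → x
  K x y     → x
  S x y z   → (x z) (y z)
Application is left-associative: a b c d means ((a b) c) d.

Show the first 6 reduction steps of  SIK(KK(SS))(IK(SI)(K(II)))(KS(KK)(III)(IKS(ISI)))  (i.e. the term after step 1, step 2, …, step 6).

  start: SIK(KK(SS))(IK(SI)(K(II)))(KS(KK)(III)(IKS(ISI)))
  →1  I(KK(SS))(K(KK(SS)))(IK(SI)(K(II)))(KS(KK)(III)(IKS(ISI)))
  →2  KK(SS)(K(KK(SS)))(IK(SI)(K(II)))(KS(KK)(III)(IKS(ISI)))
  →3  K(K(KK(SS)))(IK(SI)(K(II)))(KS(KK)(III)(IKS(ISI)))
  →4  K(KK(SS))(KS(KK)(III)(IKS(ISI)))
  →5  KK(SS)
  →6  K

Answer: after 6 steps: K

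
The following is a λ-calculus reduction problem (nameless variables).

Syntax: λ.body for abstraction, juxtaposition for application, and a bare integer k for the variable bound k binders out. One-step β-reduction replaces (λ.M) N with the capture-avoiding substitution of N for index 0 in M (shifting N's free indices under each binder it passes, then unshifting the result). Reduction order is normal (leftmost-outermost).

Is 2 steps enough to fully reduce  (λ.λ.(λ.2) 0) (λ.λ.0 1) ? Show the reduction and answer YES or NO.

Answer: YES — reaches normal form λ.λ.λ.0 1 in 2 ≤ 2 steps

Reduction:
  start: (λ.λ.(λ.2) 0) (λ.λ.0 1)
  →1  λ.(λ.λ.λ.0 1) 0
  →2  λ.λ.λ.0 1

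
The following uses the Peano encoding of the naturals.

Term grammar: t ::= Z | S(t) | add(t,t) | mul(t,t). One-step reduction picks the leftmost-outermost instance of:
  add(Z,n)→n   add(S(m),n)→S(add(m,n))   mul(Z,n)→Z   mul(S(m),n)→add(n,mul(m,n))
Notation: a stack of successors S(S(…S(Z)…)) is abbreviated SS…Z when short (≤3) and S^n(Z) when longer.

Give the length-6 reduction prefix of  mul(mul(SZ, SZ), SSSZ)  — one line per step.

Answer: after 6 steps: S(S(S(add(Z, mul(add(Z, mul(Z, SZ)), SSSZ)))))

Reduction:
  start: mul(mul(SZ, SZ), SSSZ)
  [1] mul(add(SZ, mul(Z, SZ)), SSSZ)
  [2] mul(S(add(Z, mul(Z, SZ))), SSSZ)
  [3] add(SSSZ, mul(add(Z, mul(Z, SZ)), SSSZ))
  [4] S(add(SSZ, mul(add(Z, mul(Z, SZ)), SSSZ)))
  [5] S(S(add(SZ, mul(add(Z, mul(Z, SZ)), SSSZ))))
  [6] S(S(S(add(Z, mul(add(Z, mul(Z, SZ)), SSSZ)))))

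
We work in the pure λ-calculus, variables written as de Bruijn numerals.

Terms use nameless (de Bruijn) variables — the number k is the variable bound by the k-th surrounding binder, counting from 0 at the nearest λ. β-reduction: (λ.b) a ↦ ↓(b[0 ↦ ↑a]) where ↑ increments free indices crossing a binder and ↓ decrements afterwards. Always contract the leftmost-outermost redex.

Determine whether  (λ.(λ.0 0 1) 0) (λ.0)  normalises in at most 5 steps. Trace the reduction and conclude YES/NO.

  start: (λ.(λ.0 0 1) 0) (λ.0)
  [1] (λ.0 0 (λ.0)) (λ.0)
  [2] (λ.0) (λ.0) (λ.0)
  [3] (λ.0) (λ.0)
  [4] λ.0

Answer: YES — reaches normal form λ.0 in 4 ≤ 5 steps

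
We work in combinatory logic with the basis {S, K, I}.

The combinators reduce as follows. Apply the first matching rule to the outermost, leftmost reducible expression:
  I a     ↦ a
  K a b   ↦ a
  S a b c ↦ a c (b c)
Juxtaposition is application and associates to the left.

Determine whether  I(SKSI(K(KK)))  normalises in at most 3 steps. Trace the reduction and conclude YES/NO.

Answer: NO — after 3 steps the term is I(K(KK)), not yet normal

Working:
  start: I(SKSI(K(KK)))
  [1] SKSI(K(KK))
  [2] KI(SI)(K(KK))
  [3] I(K(KK))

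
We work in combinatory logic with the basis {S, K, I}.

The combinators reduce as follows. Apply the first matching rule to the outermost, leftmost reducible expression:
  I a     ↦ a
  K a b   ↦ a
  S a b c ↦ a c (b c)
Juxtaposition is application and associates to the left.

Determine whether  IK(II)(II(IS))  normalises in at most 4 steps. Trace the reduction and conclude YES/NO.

Answer: YES — reaches normal form I in 3 ≤ 4 steps

Derivation:
  start: IK(II)(II(IS))
  →1  K(II)(II(IS))
  →2  II
  →3  I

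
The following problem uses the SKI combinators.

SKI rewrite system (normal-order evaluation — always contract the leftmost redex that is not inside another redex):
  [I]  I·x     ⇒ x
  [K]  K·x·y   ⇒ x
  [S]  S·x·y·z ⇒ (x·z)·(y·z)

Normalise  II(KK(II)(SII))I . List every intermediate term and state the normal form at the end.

Answer: normal form = SII  (in 4 steps)

Working:
  start: II(KK(II)(SII))I
  →1  I(KK(II)(SII))I
  →2  KK(II)(SII)I
  →3  K(SII)I
  →4  SII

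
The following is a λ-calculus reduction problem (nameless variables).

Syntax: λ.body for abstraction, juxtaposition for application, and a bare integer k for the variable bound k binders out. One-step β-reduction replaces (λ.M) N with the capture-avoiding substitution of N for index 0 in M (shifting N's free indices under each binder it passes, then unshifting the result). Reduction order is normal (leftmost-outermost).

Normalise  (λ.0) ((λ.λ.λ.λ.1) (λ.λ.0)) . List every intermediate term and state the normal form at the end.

Answer: normal form = λ.λ.λ.1  (in 2 steps)

Reduction:
  start: (λ.0) ((λ.λ.λ.λ.1) (λ.λ.0))
  →1  (λ.λ.λ.λ.1) (λ.λ.0)
  →2  λ.λ.λ.1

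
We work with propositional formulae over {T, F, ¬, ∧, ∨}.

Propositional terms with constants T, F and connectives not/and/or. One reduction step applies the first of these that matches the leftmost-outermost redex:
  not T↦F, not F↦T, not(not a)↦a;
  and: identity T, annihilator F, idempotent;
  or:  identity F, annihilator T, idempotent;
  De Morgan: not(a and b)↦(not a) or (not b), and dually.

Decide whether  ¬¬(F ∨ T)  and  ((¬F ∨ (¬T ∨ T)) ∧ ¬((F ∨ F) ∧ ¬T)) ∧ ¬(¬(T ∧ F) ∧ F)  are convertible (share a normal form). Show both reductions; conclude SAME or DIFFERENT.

Answer: SAME — A ⇓ T, B ⇓ T

Reduction:
Term A:
  start: ¬¬(F ∨ T)
  [1] F ∨ T
  [2] T

Term B:
  start: ((¬F ∨ (¬T ∨ T)) ∧ ¬((F ∨ F) ∧ ¬T)) ∧ ¬(¬(T ∧ F) ∧ F)
  [1] ((T ∨ (¬T ∨ T)) ∧ ¬((F ∨ F) ∧ ¬T)) ∧ ¬(¬(T ∧ F) ∧ F)
  [2] (T ∧ ¬((F ∨ F) ∧ ¬T)) ∧ ¬(¬(T ∧ F) ∧ F)
  [3] ¬((F ∨ F) ∧ ¬T) ∧ ¬(¬(T ∧ F) ∧ F)
  [4] (¬(F ∨ F) ∨ ¬¬T) ∧ ¬(¬(T ∧ F) ∧ F)
  [5] ((¬F ∧ ¬F) ∨ ¬¬T) ∧ ¬(¬(T ∧ F) ∧ F)
  [6] (¬F ∨ ¬¬T) ∧ ¬(¬(T ∧ F) ∧ F)
  [7] (T ∨ ¬¬T) ∧ ¬(¬(T ∧ F) ∧ F)
  [8] T ∧ ¬(¬(T ∧ F) ∧ F)
  [9] ¬(¬(T ∧ F) ∧ F)
  [10] ¬¬(T ∧ F) ∨ ¬F
  [11] (T ∧ F) ∨ ¬F
  [12] F ∨ ¬F
  [13] ¬F
  [14] T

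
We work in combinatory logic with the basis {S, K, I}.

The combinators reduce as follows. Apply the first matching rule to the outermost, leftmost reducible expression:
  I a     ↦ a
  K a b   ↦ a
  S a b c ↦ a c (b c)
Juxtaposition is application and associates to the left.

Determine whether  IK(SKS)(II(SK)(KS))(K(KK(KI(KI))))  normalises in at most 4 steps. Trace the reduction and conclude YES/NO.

Answer: NO — after 4 steps the term is K(KK(KI(KI))), not yet normal

Reduction:
  start: IK(SKS)(II(SK)(KS))(K(KK(KI(KI))))
  →1  K(SKS)(II(SK)(KS))(K(KK(KI(KI))))
  →2  SKS(K(KK(KI(KI))))
  →3  K(K(KK(KI(KI))))(S(K(KK(KI(KI)))))
  →4  K(KK(KI(KI)))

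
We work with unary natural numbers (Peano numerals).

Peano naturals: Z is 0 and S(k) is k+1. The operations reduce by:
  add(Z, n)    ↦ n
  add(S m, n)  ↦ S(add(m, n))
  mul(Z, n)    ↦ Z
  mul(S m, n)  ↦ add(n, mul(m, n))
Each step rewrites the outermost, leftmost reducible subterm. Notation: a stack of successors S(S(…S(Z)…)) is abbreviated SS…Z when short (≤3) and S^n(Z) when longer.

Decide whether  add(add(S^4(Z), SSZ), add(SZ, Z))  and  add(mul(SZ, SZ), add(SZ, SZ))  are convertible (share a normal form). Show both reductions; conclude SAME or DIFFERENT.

Term A:
  start: add(add(S^4(Z), SSZ), add(SZ, Z))
  step 1: add(S(add(SSSZ, SSZ)), add(SZ, Z))
  step 2: S(add(add(SSSZ, SSZ), add(SZ, Z)))
  step 3: S(add(S(add(SSZ, SSZ)), add(SZ, Z)))
  step 4: S(S(add(add(SSZ, SSZ), add(SZ, Z))))
  step 5: S(S(add(S(add(SZ, SSZ)), add(SZ, Z))))
  step 6: S(S(S(add(add(SZ, SSZ), add(SZ, Z)))))
  step 7: S(S(S(add(S(add(Z, SSZ)), add(SZ, Z)))))
  step 8: S(S(S(S(add(add(Z, SSZ), add(SZ, Z))))))
  step 9: S(S(S(S(add(SSZ, add(SZ, Z))))))
  step 10: S(S(S(S(S(add(SZ, add(SZ, Z)))))))
  step 11: S(S(S(S(S(S(add(Z, add(SZ, Z))))))))
  step 12: S(S(S(S(S(S(add(SZ, Z)))))))
  step 13: S(S(S(S(S(S(S(add(Z, Z))))))))
  step 14: S^7(Z)

Term B:
  start: add(mul(SZ, SZ), add(SZ, SZ))
  step 1: add(add(SZ, mul(Z, SZ)), add(SZ, SZ))
  step 2: add(S(add(Z, mul(Z, SZ))), add(SZ, SZ))
  step 3: S(add(add(Z, mul(Z, SZ)), add(SZ, SZ)))
  step 4: S(add(mul(Z, SZ), add(SZ, SZ)))
  step 5: S(add(Z, add(SZ, SZ)))
  step 6: S(add(SZ, SZ))
  step 7: S(S(add(Z, SZ)))
  step 8: SSSZ

Answer: DIFFERENT — A ⇓ S^7(Z), B ⇓ SSSZ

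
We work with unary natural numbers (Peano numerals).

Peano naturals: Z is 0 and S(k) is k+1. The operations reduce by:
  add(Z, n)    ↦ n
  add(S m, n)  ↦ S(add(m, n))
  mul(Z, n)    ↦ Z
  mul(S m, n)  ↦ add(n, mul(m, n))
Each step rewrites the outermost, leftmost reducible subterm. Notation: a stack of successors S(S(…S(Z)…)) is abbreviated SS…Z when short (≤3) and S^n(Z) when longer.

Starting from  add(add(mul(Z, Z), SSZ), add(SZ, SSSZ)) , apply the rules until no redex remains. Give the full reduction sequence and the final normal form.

Answer: normal form = S^6(Z)  (in 7 steps)

Reduction:
  start: add(add(mul(Z, Z), SSZ), add(SZ, SSSZ))
  step 1: add(add(Z, SSZ), add(SZ, SSSZ))
  step 2: add(SSZ, add(SZ, SSSZ))
  step 3: S(add(SZ, add(SZ, SSSZ)))
  step 4: S(S(add(Z, add(SZ, SSSZ))))
  step 5: S(S(add(SZ, SSSZ)))
  step 6: S(S(S(add(Z, SSSZ))))
  step 7: S^6(Z)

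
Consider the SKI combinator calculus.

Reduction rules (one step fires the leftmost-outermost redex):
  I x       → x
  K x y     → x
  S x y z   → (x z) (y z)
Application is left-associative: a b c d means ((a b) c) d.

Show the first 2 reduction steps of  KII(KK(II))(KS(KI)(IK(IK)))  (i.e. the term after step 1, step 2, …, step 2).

  start: KII(KK(II))(KS(KI)(IK(IK)))
  step 1: I(KK(II))(KS(KI)(IK(IK)))
  step 2: KK(II)(KS(KI)(IK(IK)))

Answer: after 2 steps: KK(II)(KS(KI)(IK(IK)))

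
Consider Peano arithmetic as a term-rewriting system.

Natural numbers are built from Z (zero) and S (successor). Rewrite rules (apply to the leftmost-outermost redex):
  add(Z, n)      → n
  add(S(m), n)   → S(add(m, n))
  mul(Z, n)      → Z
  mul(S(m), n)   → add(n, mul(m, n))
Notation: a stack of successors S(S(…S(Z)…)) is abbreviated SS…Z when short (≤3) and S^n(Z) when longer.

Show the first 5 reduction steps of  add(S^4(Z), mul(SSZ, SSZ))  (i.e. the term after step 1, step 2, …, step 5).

  start: add(S^4(Z), mul(SSZ, SSZ))
  step 1: S(add(SSSZ, mul(SSZ, SSZ)))
  step 2: S(S(add(SSZ, mul(SSZ, SSZ))))
  step 3: S(S(S(add(SZ, mul(SSZ, SSZ)))))
  step 4: S(S(S(S(add(Z, mul(SSZ, SSZ))))))
  step 5: S(S(S(S(mul(SSZ, SSZ)))))

Answer: after 5 steps: S(S(S(S(mul(SSZ, SSZ)))))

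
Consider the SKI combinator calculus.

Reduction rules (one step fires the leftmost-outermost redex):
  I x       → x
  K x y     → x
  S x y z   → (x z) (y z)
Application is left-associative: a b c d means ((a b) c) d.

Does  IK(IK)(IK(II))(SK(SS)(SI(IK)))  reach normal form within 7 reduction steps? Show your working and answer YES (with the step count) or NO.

Answer: YES — reaches normal form K(SIK) in 6 ≤ 7 steps

Reduction:
  start: IK(IK)(IK(II))(SK(SS)(SI(IK)))
  [1] K(IK)(IK(II))(SK(SS)(SI(IK)))
  [2] IK(SK(SS)(SI(IK)))
  [3] K(SK(SS)(SI(IK)))
  [4] K(K(SI(IK))(SS(SI(IK))))
  [5] K(SI(IK))
  [6] K(SIK)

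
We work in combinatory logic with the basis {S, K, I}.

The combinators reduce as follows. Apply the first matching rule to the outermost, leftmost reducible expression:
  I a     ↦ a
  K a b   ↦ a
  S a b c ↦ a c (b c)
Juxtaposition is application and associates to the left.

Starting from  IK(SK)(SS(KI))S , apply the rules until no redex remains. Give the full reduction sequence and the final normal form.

  start: IK(SK)(SS(KI))S
  →1  K(SK)(SS(KI))S
  →2  SKS

Answer: normal form = SKS  (in 2 steps)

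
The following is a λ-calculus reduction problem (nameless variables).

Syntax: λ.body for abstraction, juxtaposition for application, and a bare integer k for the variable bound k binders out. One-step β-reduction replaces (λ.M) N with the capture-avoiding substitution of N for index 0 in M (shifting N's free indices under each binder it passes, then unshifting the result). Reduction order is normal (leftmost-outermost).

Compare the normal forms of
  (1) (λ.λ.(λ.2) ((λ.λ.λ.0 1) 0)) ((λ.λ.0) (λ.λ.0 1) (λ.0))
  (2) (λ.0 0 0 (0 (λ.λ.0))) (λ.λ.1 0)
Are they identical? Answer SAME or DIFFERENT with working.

Term A:
  start: (λ.λ.(λ.2) ((λ.λ.λ.0 1) 0)) ((λ.λ.0) (λ.λ.0 1) (λ.0))
  [1] λ.(λ.(λ.λ.0) (λ.λ.0 1) (λ.0)) ((λ.λ.λ.0 1) 0)
  [2] λ.(λ.λ.0) (λ.λ.0 1) (λ.0)
  [3] λ.(λ.0) (λ.0)
  [4] λ.λ.0

Term B:
  start: (λ.0 0 0 (0 (λ.λ.0))) (λ.λ.1 0)
  [1] (λ.λ.1 0) (λ.λ.1 0) (λ.λ.1 0) ((λ.λ.1 0) (λ.λ.0))
  [2] (λ.(λ.λ.1 0) 0) (λ.λ.1 0) ((λ.λ.1 0) (λ.λ.0))
  [3] (λ.λ.1 0) (λ.λ.1 0) ((λ.λ.1 0) (λ.λ.0))
  [4] (λ.(λ.λ.1 0) 0) ((λ.λ.1 0) (λ.λ.0))
  [5] (λ.λ.1 0) ((λ.λ.1 0) (λ.λ.0))
  [6] λ.(λ.λ.1 0) (λ.λ.0) 0
  [7] λ.(λ.(λ.λ.0) 0) 0
  [8] λ.(λ.λ.0) 0
  [9] λ.λ.0

Answer: SAME — A ⇓ λ.λ.0, B ⇓ λ.λ.0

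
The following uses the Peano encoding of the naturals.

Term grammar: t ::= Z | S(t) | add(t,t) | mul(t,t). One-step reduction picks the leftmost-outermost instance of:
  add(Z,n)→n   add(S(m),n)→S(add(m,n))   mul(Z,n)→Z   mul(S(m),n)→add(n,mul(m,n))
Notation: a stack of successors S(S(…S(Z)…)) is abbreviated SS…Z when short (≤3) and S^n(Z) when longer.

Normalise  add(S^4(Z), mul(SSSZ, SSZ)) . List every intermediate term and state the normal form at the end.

Answer: normal form = S^10(Z)  (in 18 steps)

Reduction:
  start: add(S^4(Z), mul(SSSZ, SSZ))
  [1] S(add(SSSZ, mul(SSSZ, SSZ)))
  [2] S(S(add(SSZ, mul(SSSZ, SSZ))))
  [3] S(S(S(add(SZ, mul(SSSZ, SSZ)))))
  [4] S(S(S(S(add(Z, mul(SSSZ, SSZ))))))
  [5] S(S(S(S(mul(SSSZ, SSZ)))))
  [6] S(S(S(S(add(SSZ, mul(SSZ, SSZ))))))
  [7] S(S(S(S(S(add(SZ, mul(SSZ, SSZ)))))))
  [8] S(S(S(S(S(S(add(Z, mul(SSZ, SSZ))))))))
  [9] S(S(S(S(S(S(mul(SSZ, SSZ)))))))
  [10] S(S(S(S(S(S(add(SSZ, mul(SZ, SSZ))))))))
  [11] S(S(S(S(S(S(S(add(SZ, mul(SZ, SSZ)))))))))
  [12] S(S(S(S(S(S(S(S(add(Z, mul(SZ, SSZ))))))))))
  [13] S(S(S(S(S(S(S(S(mul(SZ, SSZ)))))))))
  [14] S(S(S(S(S(S(S(S(add(SSZ, mul(Z, SSZ))))))))))
  [15] S(S(S(S(S(S(S(S(S(add(SZ, mul(Z, SSZ)))))))))))
  [16] S(S(S(S(S(S(S(S(S(S(add(Z, mul(Z, SSZ))))))))))))
  [17] S(S(S(S(S(S(S(S(S(S(mul(Z, SSZ)))))))))))
  [18] S^10(Z)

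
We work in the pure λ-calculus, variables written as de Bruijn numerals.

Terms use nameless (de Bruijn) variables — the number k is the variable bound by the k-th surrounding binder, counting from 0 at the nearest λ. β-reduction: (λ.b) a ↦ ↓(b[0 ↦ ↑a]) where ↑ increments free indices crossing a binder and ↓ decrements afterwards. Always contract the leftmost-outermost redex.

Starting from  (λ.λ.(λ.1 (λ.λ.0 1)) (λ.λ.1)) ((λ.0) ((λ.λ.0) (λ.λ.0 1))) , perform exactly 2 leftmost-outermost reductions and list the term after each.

Answer: after 2 steps: λ.0 (λ.λ.0 1)

Working:
  start: (λ.λ.(λ.1 (λ.λ.0 1)) (λ.λ.1)) ((λ.0) ((λ.λ.0) (λ.λ.0 1)))
  [1] λ.(λ.1 (λ.λ.0 1)) (λ.λ.1)
  [2] λ.0 (λ.λ.0 1)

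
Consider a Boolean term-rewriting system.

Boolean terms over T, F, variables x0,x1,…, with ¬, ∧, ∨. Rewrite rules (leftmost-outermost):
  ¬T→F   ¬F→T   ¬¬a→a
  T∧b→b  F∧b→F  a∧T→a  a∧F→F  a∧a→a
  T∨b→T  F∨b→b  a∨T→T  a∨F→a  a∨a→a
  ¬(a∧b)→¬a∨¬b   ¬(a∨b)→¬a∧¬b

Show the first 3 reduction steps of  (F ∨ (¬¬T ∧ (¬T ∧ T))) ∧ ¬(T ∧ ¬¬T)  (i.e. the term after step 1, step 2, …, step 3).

  start: (F ∨ (¬¬T ∧ (¬T ∧ T))) ∧ ¬(T ∧ ¬¬T)
  step 1: (¬¬T ∧ (¬T ∧ T)) ∧ ¬(T ∧ ¬¬T)
  step 2: (T ∧ (¬T ∧ T)) ∧ ¬(T ∧ ¬¬T)
  step 3: (¬T ∧ T) ∧ ¬(T ∧ ¬¬T)

Answer: after 3 steps: (¬T ∧ T) ∧ ¬(T ∧ ¬¬T)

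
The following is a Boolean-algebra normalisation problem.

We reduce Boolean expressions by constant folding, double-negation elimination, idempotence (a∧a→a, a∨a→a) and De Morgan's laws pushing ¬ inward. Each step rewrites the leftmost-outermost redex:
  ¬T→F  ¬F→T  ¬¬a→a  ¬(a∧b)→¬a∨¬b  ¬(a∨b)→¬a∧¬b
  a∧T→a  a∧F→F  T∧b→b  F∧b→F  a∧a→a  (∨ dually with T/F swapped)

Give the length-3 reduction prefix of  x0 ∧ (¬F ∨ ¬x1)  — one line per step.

  start: x0 ∧ (¬F ∨ ¬x1)
  step 1: x0 ∧ (T ∨ ¬x1)
  step 2: x0 ∧ T
  step 3: x0

Answer: after 3 steps: x0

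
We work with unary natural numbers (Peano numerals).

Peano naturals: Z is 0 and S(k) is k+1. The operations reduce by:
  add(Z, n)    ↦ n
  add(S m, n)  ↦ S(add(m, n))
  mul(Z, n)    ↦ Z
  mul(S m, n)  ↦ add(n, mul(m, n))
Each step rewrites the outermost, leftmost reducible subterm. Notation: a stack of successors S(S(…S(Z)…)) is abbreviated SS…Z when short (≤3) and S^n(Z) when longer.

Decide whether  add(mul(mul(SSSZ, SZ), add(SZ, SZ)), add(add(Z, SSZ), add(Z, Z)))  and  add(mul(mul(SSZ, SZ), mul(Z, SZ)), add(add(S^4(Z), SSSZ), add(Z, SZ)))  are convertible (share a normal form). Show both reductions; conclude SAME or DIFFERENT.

Term A:
  start: add(mul(mul(SSSZ, SZ), add(SZ, SZ)), add(add(Z, SSZ), add(Z, Z)))
  [1] add(mul(add(SZ, mul(SSZ, SZ)), add(SZ, SZ)), add(add(Z, SSZ), add(Z, Z)))
  [2] add(mul(S(add(Z, mul(SSZ, SZ))), add(SZ, SZ)), add(add(Z, SSZ), add(Z, Z)))
  [3] add(add(add(SZ, SZ), mul(add(Z, mul(SSZ, SZ)), add(SZ, SZ))), add(add(Z, SSZ), add(Z, Z)))
  [4] add(add(S(add(Z, SZ)), mul(add(Z, mul(SSZ, SZ)), add(SZ, SZ))), add(add(Z, SSZ), add(Z, Z)))
  [5] add(S(add(add(Z, SZ), mul(add(Z, mul(SSZ, SZ)), add(SZ, SZ)))), add(add(Z, SSZ), add(Z, Z)))
  [6] S(add(add(add(Z, SZ), mul(add(Z, mul(SSZ, SZ)), add(SZ, SZ))), add(add(Z, SSZ), add(Z, Z))))
  [7] S(add(add(SZ, mul(add(Z, mul(SSZ, SZ)), add(SZ, SZ))), add(add(Z, SSZ), add(Z, Z))))
  [8] S(add(S(add(Z, mul(add(Z, mul(SSZ, SZ)), add(SZ, SZ)))), add(add(Z, SSZ), add(Z, Z))))
  [9] S(S(add(add(Z, mul(add(Z, mul(SSZ, SZ)), add(SZ, SZ))), add(add(Z, SSZ), add(Z, Z)))))
  [10] S(S(add(mul(add(Z, mul(SSZ, SZ)), add(SZ, SZ)), add(add(Z, SSZ), add(Z, Z)))))
  [11] S(S(add(mul(mul(SSZ, SZ), add(SZ, SZ)), add(add(Z, SSZ), add(Z, Z)))))
  [12] S(S(add(mul(add(SZ, mul(SZ, SZ)), add(SZ, SZ)), add(add(Z, SSZ), add(Z, Z)))))
  [13] S(S(add(mul(S(add(Z, mul(SZ, SZ))), add(SZ, SZ)), add(add(Z, SSZ), add(Z, Z)))))
  [14] S(S(add(add(add(SZ, SZ), mul(add(Z, mul(SZ, SZ)), add(SZ, SZ))), add(add(Z, SSZ), add(Z, Z)))))
  [15] S(S(add(add(S(add(Z, SZ)), mul(add(Z, mul(SZ, SZ)), add(SZ, SZ))), add(add(Z, SSZ), add(Z, Z)))))
  [16] S(S(add(S(add(add(Z, SZ), mul(add(Z, mul(SZ, SZ)), add(SZ, SZ)))), add(add(Z, SSZ), add(Z, Z)))))
  [17] S(S(S(add(add(add(Z, SZ), mul(add(Z, mul(SZ, SZ)), add(SZ, SZ))), add(add(Z, SSZ), add(Z, Z))))))
  [18] S(S(S(add(add(SZ, mul(add(Z, mul(SZ, SZ)), add(SZ, SZ))), add(add(Z, SSZ), add(Z, Z))))))
  [19] S(S(S(add(S(add(Z, mul(add(Z, mul(SZ, SZ)), add(SZ, SZ)))), add(add(Z, SSZ), add(Z, Z))))))
  [20] S(S(S(S(add(add(Z, mul(add(Z, mul(SZ, SZ)), add(SZ, SZ))), add(add(Z, SSZ), add(Z, Z)))))))
  [21] S(S(S(S(add(mul(add(Z, mul(SZ, SZ)), add(SZ, SZ)), add(add(Z, SSZ), add(Z, Z)))))))
  [22] S(S(S(S(add(mul(mul(SZ, SZ), add(SZ, SZ)), add(add(Z, SSZ), add(Z, Z)))))))
  [23] S(S(S(S(add(mul(add(SZ, mul(Z, SZ)), add(SZ, SZ)), add(add(Z, SSZ), add(Z, Z)))))))
  [24] S(S(S(S(add(mul(S(add(Z, mul(Z, SZ))), add(SZ, SZ)), add(add(Z, SSZ), add(Z, Z)))))))
  [25] S(S(S(S(add(add(add(SZ, SZ), mul(add(Z, mul(Z, SZ)), add(SZ, SZ))), add(add(Z, SSZ), add(Z, Z)))))))
  [26] S(S(S(S(add(add(S(add(Z, SZ)), mul(add(Z, mul(Z, SZ)), add(SZ, SZ))), add(add(Z, SSZ), add(Z, Z)))))))
  [27] S(S(S(S(add(S(add(add(Z, SZ), mul(add(Z, mul(Z, SZ)), add(SZ, SZ)))), add(add(Z, SSZ), add(Z, Z)))))))
  [28] S(S(S(S(S(add(add(add(Z, SZ), mul(add(Z, mul(Z, SZ)), add(SZ, SZ))), add(add(Z, SSZ), add(Z, Z))))))))
  [29] S(S(S(S(S(add(add(SZ, mul(add(Z, mul(Z, SZ)), add(SZ, SZ))), add(add(Z, SSZ), add(Z, Z))))))))
  [30] S(S(S(S(S(add(S(add(Z, mul(add(Z, mul(Z, SZ)), add(SZ, SZ)))), add(add(Z, SSZ), add(Z, Z))))))))
  [31] S(S(S(S(S(S(add(add(Z, mul(add(Z, mul(Z, SZ)), add(SZ, SZ))), add(add(Z, SSZ), add(Z, Z)))))))))
  [32] S(S(S(S(S(S(add(mul(add(Z, mul(Z, SZ)), add(SZ, SZ)), add(add(Z, SSZ), add(Z, Z)))))))))
  [33] S(S(S(S(S(S(add(mul(mul(Z, SZ), add(SZ, SZ)), add(add(Z, SSZ), add(Z, Z)))))))))
  [34] S(S(S(S(S(S(add(mul(Z, add(SZ, SZ)), add(add(Z, SSZ), add(Z, Z)))))))))
  [35] S(S(S(S(S(S(add(Z, add(add(Z, SSZ), add(Z, Z)))))))))
  [36] S(S(S(S(S(S(add(add(Z, SSZ), add(Z, Z))))))))
  [37] S(S(S(S(S(S(add(SSZ, add(Z, Z))))))))
  [38] S(S(S(S(S(S(S(add(SZ, add(Z, Z)))))))))
  [39] S(S(S(S(S(S(S(S(add(Z, add(Z, Z))))))))))
  [40] S(S(S(S(S(S(S(S(add(Z, Z)))))))))
  [41] S^8(Z)

Term B:
  start: add(mul(mul(SSZ, SZ), mul(Z, SZ)), add(add(S^4(Z), SSSZ), add(Z, SZ)))
  [1] add(mul(add(SZ, mul(SZ, SZ)), mul(Z, SZ)), add(add(S^4(Z), SSSZ), add(Z, SZ)))
  [2] add(mul(S(add(Z, mul(SZ, SZ))), mul(Z, SZ)), add(add(S^4(Z), SSSZ), add(Z, SZ)))
  [3] add(add(mul(Z, SZ), mul(add(Z, mul(SZ, SZ)), mul(Z, SZ))), add(add(S^4(Z), SSSZ), add(Z, SZ)))
  [4] add(add(Z, mul(add(Z, mul(SZ, SZ)), mul(Z, SZ))), add(add(S^4(Z), SSSZ), add(Z, SZ)))
  [5] add(mul(add(Z, mul(SZ, SZ)), mul(Z, SZ)), add(add(S^4(Z), SSSZ), add(Z, SZ)))
  [6] add(mul(mul(SZ, SZ), mul(Z, SZ)), add(add(S^4(Z), SSSZ), add(Z, SZ)))
  [7] add(mul(add(SZ, mul(Z, SZ)), mul(Z, SZ)), add(add(S^4(Z), SSSZ), add(Z, SZ)))
  [8] add(mul(S(add(Z, mul(Z, SZ))), mul(Z, SZ)), add(add(S^4(Z), SSSZ), add(Z, SZ)))
  [9] add(add(mul(Z, SZ), mul(add(Z, mul(Z, SZ)), mul(Z, SZ))), add(add(S^4(Z), SSSZ), add(Z, SZ)))
  [10] add(add(Z, mul(add(Z, mul(Z, SZ)), mul(Z, SZ))), add(add(S^4(Z), SSSZ), add(Z, SZ)))
  [11] add(mul(add(Z, mul(Z, SZ)), mul(Z, SZ)), add(add(S^4(Z), SSSZ), add(Z, SZ)))
  [12] add(mul(mul(Z, SZ), mul(Z, SZ)), add(add(S^4(Z), SSSZ), add(Z, SZ)))
  [13] add(mul(Z, mul(Z, SZ)), add(add(S^4(Z), SSSZ), add(Z, SZ)))
  [14] add(Z, add(add(S^4(Z), SSSZ), add(Z, SZ)))
  [15] add(add(S^4(Z), SSSZ), add(Z, SZ))
  [16] add(S(add(SSSZ, SSSZ)), add(Z, SZ))
  [17] S(add(add(SSSZ, SSSZ), add(Z, SZ)))
  [18] S(add(S(add(SSZ, SSSZ)), add(Z, SZ)))
  [19] S(S(add(add(SSZ, SSSZ), add(Z, SZ))))
  [20] S(S(add(S(add(SZ, SSSZ)), add(Z, SZ))))
  [21] S(S(S(add(add(SZ, SSSZ), add(Z, SZ)))))
  [22] S(S(S(add(S(add(Z, SSSZ)), add(Z, SZ)))))
  [23] S(S(S(S(add(add(Z, SSSZ), add(Z, SZ))))))
  [24] S(S(S(S(add(SSSZ, add(Z, SZ))))))
  [25] S(S(S(S(S(add(SSZ, add(Z, SZ)))))))
  [26] S(S(S(S(S(S(add(SZ, add(Z, SZ))))))))
  [27] S(S(S(S(S(S(S(add(Z, add(Z, SZ)))))))))
  [28] S(S(S(S(S(S(S(add(Z, SZ))))))))
  [29] S^8(Z)

Answer: SAME — A ⇓ S^8(Z), B ⇓ S^8(Z)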